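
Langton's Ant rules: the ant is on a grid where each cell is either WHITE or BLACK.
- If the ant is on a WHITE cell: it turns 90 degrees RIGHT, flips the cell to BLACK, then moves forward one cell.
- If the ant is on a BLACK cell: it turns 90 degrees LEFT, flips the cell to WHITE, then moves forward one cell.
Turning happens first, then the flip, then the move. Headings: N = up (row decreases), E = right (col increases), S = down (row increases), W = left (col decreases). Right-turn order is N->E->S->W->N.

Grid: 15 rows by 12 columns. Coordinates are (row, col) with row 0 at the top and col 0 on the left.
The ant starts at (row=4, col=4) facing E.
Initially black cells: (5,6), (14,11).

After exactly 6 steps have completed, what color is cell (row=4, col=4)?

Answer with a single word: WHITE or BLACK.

Answer: WHITE

Derivation:
Step 1: on WHITE (4,4): turn R to S, flip to black, move to (5,4). |black|=3
Step 2: on WHITE (5,4): turn R to W, flip to black, move to (5,3). |black|=4
Step 3: on WHITE (5,3): turn R to N, flip to black, move to (4,3). |black|=5
Step 4: on WHITE (4,3): turn R to E, flip to black, move to (4,4). |black|=6
Step 5: on BLACK (4,4): turn L to N, flip to white, move to (3,4). |black|=5
Step 6: on WHITE (3,4): turn R to E, flip to black, move to (3,5). |black|=6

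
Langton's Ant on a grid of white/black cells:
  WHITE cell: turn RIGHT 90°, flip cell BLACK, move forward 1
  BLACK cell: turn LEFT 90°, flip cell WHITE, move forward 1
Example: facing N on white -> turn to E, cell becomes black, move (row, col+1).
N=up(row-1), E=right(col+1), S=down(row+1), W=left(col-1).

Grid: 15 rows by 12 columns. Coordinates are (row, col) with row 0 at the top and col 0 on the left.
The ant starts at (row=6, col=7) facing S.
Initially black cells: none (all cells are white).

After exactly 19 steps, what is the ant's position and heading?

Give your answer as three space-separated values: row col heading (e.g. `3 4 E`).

Step 1: on WHITE (6,7): turn R to W, flip to black, move to (6,6). |black|=1
Step 2: on WHITE (6,6): turn R to N, flip to black, move to (5,6). |black|=2
Step 3: on WHITE (5,6): turn R to E, flip to black, move to (5,7). |black|=3
Step 4: on WHITE (5,7): turn R to S, flip to black, move to (6,7). |black|=4
Step 5: on BLACK (6,7): turn L to E, flip to white, move to (6,8). |black|=3
Step 6: on WHITE (6,8): turn R to S, flip to black, move to (7,8). |black|=4
Step 7: on WHITE (7,8): turn R to W, flip to black, move to (7,7). |black|=5
Step 8: on WHITE (7,7): turn R to N, flip to black, move to (6,7). |black|=6
Step 9: on WHITE (6,7): turn R to E, flip to black, move to (6,8). |black|=7
Step 10: on BLACK (6,8): turn L to N, flip to white, move to (5,8). |black|=6
Step 11: on WHITE (5,8): turn R to E, flip to black, move to (5,9). |black|=7
Step 12: on WHITE (5,9): turn R to S, flip to black, move to (6,9). |black|=8
Step 13: on WHITE (6,9): turn R to W, flip to black, move to (6,8). |black|=9
Step 14: on WHITE (6,8): turn R to N, flip to black, move to (5,8). |black|=10
Step 15: on BLACK (5,8): turn L to W, flip to white, move to (5,7). |black|=9
Step 16: on BLACK (5,7): turn L to S, flip to white, move to (6,7). |black|=8
Step 17: on BLACK (6,7): turn L to E, flip to white, move to (6,8). |black|=7
Step 18: on BLACK (6,8): turn L to N, flip to white, move to (5,8). |black|=6
Step 19: on WHITE (5,8): turn R to E, flip to black, move to (5,9). |black|=7

Answer: 5 9 E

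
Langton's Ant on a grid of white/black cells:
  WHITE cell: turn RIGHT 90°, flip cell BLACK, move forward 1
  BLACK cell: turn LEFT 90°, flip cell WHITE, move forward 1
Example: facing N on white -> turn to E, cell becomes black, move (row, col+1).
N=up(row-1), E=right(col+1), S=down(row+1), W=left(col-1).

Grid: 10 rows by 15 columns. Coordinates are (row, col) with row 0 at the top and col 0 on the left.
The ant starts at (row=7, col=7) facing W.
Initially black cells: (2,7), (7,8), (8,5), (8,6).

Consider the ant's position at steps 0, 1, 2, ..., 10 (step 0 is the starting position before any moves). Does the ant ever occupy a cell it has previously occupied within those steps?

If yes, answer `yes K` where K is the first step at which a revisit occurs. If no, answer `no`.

Step 1: on WHITE (7,7): turn R to N, flip to black, move to (6,7). |black|=5 — new cell
Step 2: on WHITE (6,7): turn R to E, flip to black, move to (6,8). |black|=6 — new cell
Step 3: on WHITE (6,8): turn R to S, flip to black, move to (7,8). |black|=7 — new cell
Step 4: on BLACK (7,8): turn L to E, flip to white, move to (7,9). |black|=6 — new cell
Step 5: on WHITE (7,9): turn R to S, flip to black, move to (8,9). |black|=7 — new cell
Step 6: on WHITE (8,9): turn R to W, flip to black, move to (8,8). |black|=8 — new cell
Step 7: on WHITE (8,8): turn R to N, flip to black, move to (7,8). |black|=9 — REVISIT

Answer: yes 7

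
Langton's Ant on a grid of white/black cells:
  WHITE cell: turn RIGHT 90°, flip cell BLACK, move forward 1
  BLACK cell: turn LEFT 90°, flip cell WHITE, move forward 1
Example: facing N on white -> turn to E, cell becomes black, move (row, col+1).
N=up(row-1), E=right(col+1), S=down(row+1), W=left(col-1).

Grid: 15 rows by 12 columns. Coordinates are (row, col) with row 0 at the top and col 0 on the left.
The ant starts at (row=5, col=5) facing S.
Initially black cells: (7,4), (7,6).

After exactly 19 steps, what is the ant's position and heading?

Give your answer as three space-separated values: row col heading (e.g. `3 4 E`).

Step 1: on WHITE (5,5): turn R to W, flip to black, move to (5,4). |black|=3
Step 2: on WHITE (5,4): turn R to N, flip to black, move to (4,4). |black|=4
Step 3: on WHITE (4,4): turn R to E, flip to black, move to (4,5). |black|=5
Step 4: on WHITE (4,5): turn R to S, flip to black, move to (5,5). |black|=6
Step 5: on BLACK (5,5): turn L to E, flip to white, move to (5,6). |black|=5
Step 6: on WHITE (5,6): turn R to S, flip to black, move to (6,6). |black|=6
Step 7: on WHITE (6,6): turn R to W, flip to black, move to (6,5). |black|=7
Step 8: on WHITE (6,5): turn R to N, flip to black, move to (5,5). |black|=8
Step 9: on WHITE (5,5): turn R to E, flip to black, move to (5,6). |black|=9
Step 10: on BLACK (5,6): turn L to N, flip to white, move to (4,6). |black|=8
Step 11: on WHITE (4,6): turn R to E, flip to black, move to (4,7). |black|=9
Step 12: on WHITE (4,7): turn R to S, flip to black, move to (5,7). |black|=10
Step 13: on WHITE (5,7): turn R to W, flip to black, move to (5,6). |black|=11
Step 14: on WHITE (5,6): turn R to N, flip to black, move to (4,6). |black|=12
Step 15: on BLACK (4,6): turn L to W, flip to white, move to (4,5). |black|=11
Step 16: on BLACK (4,5): turn L to S, flip to white, move to (5,5). |black|=10
Step 17: on BLACK (5,5): turn L to E, flip to white, move to (5,6). |black|=9
Step 18: on BLACK (5,6): turn L to N, flip to white, move to (4,6). |black|=8
Step 19: on WHITE (4,6): turn R to E, flip to black, move to (4,7). |black|=9

Answer: 4 7 E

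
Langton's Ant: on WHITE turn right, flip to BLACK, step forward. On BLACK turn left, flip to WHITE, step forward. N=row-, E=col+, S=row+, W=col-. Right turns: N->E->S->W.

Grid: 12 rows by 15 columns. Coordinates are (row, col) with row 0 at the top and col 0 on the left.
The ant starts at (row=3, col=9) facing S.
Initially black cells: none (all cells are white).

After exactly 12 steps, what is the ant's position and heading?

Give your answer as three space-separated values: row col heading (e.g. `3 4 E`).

Step 1: on WHITE (3,9): turn R to W, flip to black, move to (3,8). |black|=1
Step 2: on WHITE (3,8): turn R to N, flip to black, move to (2,8). |black|=2
Step 3: on WHITE (2,8): turn R to E, flip to black, move to (2,9). |black|=3
Step 4: on WHITE (2,9): turn R to S, flip to black, move to (3,9). |black|=4
Step 5: on BLACK (3,9): turn L to E, flip to white, move to (3,10). |black|=3
Step 6: on WHITE (3,10): turn R to S, flip to black, move to (4,10). |black|=4
Step 7: on WHITE (4,10): turn R to W, flip to black, move to (4,9). |black|=5
Step 8: on WHITE (4,9): turn R to N, flip to black, move to (3,9). |black|=6
Step 9: on WHITE (3,9): turn R to E, flip to black, move to (3,10). |black|=7
Step 10: on BLACK (3,10): turn L to N, flip to white, move to (2,10). |black|=6
Step 11: on WHITE (2,10): turn R to E, flip to black, move to (2,11). |black|=7
Step 12: on WHITE (2,11): turn R to S, flip to black, move to (3,11). |black|=8

Answer: 3 11 S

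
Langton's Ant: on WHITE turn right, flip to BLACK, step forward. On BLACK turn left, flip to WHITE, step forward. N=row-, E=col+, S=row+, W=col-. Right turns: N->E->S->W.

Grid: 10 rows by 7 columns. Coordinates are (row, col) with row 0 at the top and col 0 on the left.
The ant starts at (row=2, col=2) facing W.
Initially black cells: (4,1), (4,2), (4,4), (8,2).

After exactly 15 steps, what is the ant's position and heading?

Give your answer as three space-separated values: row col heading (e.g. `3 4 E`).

Answer: 4 1 N

Derivation:
Step 1: on WHITE (2,2): turn R to N, flip to black, move to (1,2). |black|=5
Step 2: on WHITE (1,2): turn R to E, flip to black, move to (1,3). |black|=6
Step 3: on WHITE (1,3): turn R to S, flip to black, move to (2,3). |black|=7
Step 4: on WHITE (2,3): turn R to W, flip to black, move to (2,2). |black|=8
Step 5: on BLACK (2,2): turn L to S, flip to white, move to (3,2). |black|=7
Step 6: on WHITE (3,2): turn R to W, flip to black, move to (3,1). |black|=8
Step 7: on WHITE (3,1): turn R to N, flip to black, move to (2,1). |black|=9
Step 8: on WHITE (2,1): turn R to E, flip to black, move to (2,2). |black|=10
Step 9: on WHITE (2,2): turn R to S, flip to black, move to (3,2). |black|=11
Step 10: on BLACK (3,2): turn L to E, flip to white, move to (3,3). |black|=10
Step 11: on WHITE (3,3): turn R to S, flip to black, move to (4,3). |black|=11
Step 12: on WHITE (4,3): turn R to W, flip to black, move to (4,2). |black|=12
Step 13: on BLACK (4,2): turn L to S, flip to white, move to (5,2). |black|=11
Step 14: on WHITE (5,2): turn R to W, flip to black, move to (5,1). |black|=12
Step 15: on WHITE (5,1): turn R to N, flip to black, move to (4,1). |black|=13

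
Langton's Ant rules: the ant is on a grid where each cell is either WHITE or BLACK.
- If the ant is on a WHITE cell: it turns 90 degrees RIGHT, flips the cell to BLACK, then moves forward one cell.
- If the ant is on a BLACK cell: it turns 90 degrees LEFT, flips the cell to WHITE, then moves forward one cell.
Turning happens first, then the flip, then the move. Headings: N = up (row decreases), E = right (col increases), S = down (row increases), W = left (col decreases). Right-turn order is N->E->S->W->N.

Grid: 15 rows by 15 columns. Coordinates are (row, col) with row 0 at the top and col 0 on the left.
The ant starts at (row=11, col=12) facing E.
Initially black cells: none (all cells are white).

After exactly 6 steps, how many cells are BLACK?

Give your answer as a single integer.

Answer: 4

Derivation:
Step 1: on WHITE (11,12): turn R to S, flip to black, move to (12,12). |black|=1
Step 2: on WHITE (12,12): turn R to W, flip to black, move to (12,11). |black|=2
Step 3: on WHITE (12,11): turn R to N, flip to black, move to (11,11). |black|=3
Step 4: on WHITE (11,11): turn R to E, flip to black, move to (11,12). |black|=4
Step 5: on BLACK (11,12): turn L to N, flip to white, move to (10,12). |black|=3
Step 6: on WHITE (10,12): turn R to E, flip to black, move to (10,13). |black|=4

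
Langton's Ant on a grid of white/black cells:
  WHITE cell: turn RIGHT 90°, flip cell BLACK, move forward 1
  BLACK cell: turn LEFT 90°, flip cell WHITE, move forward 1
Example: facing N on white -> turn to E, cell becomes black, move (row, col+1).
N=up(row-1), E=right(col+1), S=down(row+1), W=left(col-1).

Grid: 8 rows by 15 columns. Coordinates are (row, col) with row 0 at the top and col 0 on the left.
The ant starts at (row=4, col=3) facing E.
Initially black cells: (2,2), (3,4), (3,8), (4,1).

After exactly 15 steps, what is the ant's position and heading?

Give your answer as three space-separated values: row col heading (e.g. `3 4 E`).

Answer: 2 4 S

Derivation:
Step 1: on WHITE (4,3): turn R to S, flip to black, move to (5,3). |black|=5
Step 2: on WHITE (5,3): turn R to W, flip to black, move to (5,2). |black|=6
Step 3: on WHITE (5,2): turn R to N, flip to black, move to (4,2). |black|=7
Step 4: on WHITE (4,2): turn R to E, flip to black, move to (4,3). |black|=8
Step 5: on BLACK (4,3): turn L to N, flip to white, move to (3,3). |black|=7
Step 6: on WHITE (3,3): turn R to E, flip to black, move to (3,4). |black|=8
Step 7: on BLACK (3,4): turn L to N, flip to white, move to (2,4). |black|=7
Step 8: on WHITE (2,4): turn R to E, flip to black, move to (2,5). |black|=8
Step 9: on WHITE (2,5): turn R to S, flip to black, move to (3,5). |black|=9
Step 10: on WHITE (3,5): turn R to W, flip to black, move to (3,4). |black|=10
Step 11: on WHITE (3,4): turn R to N, flip to black, move to (2,4). |black|=11
Step 12: on BLACK (2,4): turn L to W, flip to white, move to (2,3). |black|=10
Step 13: on WHITE (2,3): turn R to N, flip to black, move to (1,3). |black|=11
Step 14: on WHITE (1,3): turn R to E, flip to black, move to (1,4). |black|=12
Step 15: on WHITE (1,4): turn R to S, flip to black, move to (2,4). |black|=13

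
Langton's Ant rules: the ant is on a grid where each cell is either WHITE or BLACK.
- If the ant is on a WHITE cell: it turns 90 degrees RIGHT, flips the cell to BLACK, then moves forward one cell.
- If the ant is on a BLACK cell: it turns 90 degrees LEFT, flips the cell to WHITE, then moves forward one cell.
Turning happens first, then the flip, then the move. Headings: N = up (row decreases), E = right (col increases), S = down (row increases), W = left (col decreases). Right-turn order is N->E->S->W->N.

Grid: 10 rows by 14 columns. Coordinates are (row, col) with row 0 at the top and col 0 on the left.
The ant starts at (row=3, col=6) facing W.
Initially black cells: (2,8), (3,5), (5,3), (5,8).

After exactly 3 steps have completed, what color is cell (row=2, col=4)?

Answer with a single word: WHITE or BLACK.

Answer: WHITE

Derivation:
Step 1: on WHITE (3,6): turn R to N, flip to black, move to (2,6). |black|=5
Step 2: on WHITE (2,6): turn R to E, flip to black, move to (2,7). |black|=6
Step 3: on WHITE (2,7): turn R to S, flip to black, move to (3,7). |black|=7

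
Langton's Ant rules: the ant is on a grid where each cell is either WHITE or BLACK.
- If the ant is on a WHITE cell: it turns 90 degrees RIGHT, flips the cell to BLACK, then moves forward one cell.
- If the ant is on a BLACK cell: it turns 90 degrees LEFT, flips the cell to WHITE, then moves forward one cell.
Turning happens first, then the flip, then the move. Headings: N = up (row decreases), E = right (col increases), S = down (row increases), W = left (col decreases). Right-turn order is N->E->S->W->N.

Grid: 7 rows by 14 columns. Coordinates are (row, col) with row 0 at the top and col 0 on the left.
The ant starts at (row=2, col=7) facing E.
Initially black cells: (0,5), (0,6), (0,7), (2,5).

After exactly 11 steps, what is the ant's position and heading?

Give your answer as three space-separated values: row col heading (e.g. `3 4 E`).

Step 1: on WHITE (2,7): turn R to S, flip to black, move to (3,7). |black|=5
Step 2: on WHITE (3,7): turn R to W, flip to black, move to (3,6). |black|=6
Step 3: on WHITE (3,6): turn R to N, flip to black, move to (2,6). |black|=7
Step 4: on WHITE (2,6): turn R to E, flip to black, move to (2,7). |black|=8
Step 5: on BLACK (2,7): turn L to N, flip to white, move to (1,7). |black|=7
Step 6: on WHITE (1,7): turn R to E, flip to black, move to (1,8). |black|=8
Step 7: on WHITE (1,8): turn R to S, flip to black, move to (2,8). |black|=9
Step 8: on WHITE (2,8): turn R to W, flip to black, move to (2,7). |black|=10
Step 9: on WHITE (2,7): turn R to N, flip to black, move to (1,7). |black|=11
Step 10: on BLACK (1,7): turn L to W, flip to white, move to (1,6). |black|=10
Step 11: on WHITE (1,6): turn R to N, flip to black, move to (0,6). |black|=11

Answer: 0 6 N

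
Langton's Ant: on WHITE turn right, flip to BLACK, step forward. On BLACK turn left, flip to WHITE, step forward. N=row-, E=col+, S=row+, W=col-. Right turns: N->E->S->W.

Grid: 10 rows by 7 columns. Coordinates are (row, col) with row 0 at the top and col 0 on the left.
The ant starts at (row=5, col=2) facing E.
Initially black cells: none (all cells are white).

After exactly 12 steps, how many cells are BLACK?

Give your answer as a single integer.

Answer: 8

Derivation:
Step 1: on WHITE (5,2): turn R to S, flip to black, move to (6,2). |black|=1
Step 2: on WHITE (6,2): turn R to W, flip to black, move to (6,1). |black|=2
Step 3: on WHITE (6,1): turn R to N, flip to black, move to (5,1). |black|=3
Step 4: on WHITE (5,1): turn R to E, flip to black, move to (5,2). |black|=4
Step 5: on BLACK (5,2): turn L to N, flip to white, move to (4,2). |black|=3
Step 6: on WHITE (4,2): turn R to E, flip to black, move to (4,3). |black|=4
Step 7: on WHITE (4,3): turn R to S, flip to black, move to (5,3). |black|=5
Step 8: on WHITE (5,3): turn R to W, flip to black, move to (5,2). |black|=6
Step 9: on WHITE (5,2): turn R to N, flip to black, move to (4,2). |black|=7
Step 10: on BLACK (4,2): turn L to W, flip to white, move to (4,1). |black|=6
Step 11: on WHITE (4,1): turn R to N, flip to black, move to (3,1). |black|=7
Step 12: on WHITE (3,1): turn R to E, flip to black, move to (3,2). |black|=8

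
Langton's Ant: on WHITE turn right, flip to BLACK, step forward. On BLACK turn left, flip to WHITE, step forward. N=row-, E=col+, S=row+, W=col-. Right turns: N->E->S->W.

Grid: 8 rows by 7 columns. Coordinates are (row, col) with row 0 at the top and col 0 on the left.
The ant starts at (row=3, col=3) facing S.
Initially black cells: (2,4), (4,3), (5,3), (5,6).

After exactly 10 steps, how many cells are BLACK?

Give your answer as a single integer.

Step 1: on WHITE (3,3): turn R to W, flip to black, move to (3,2). |black|=5
Step 2: on WHITE (3,2): turn R to N, flip to black, move to (2,2). |black|=6
Step 3: on WHITE (2,2): turn R to E, flip to black, move to (2,3). |black|=7
Step 4: on WHITE (2,3): turn R to S, flip to black, move to (3,3). |black|=8
Step 5: on BLACK (3,3): turn L to E, flip to white, move to (3,4). |black|=7
Step 6: on WHITE (3,4): turn R to S, flip to black, move to (4,4). |black|=8
Step 7: on WHITE (4,4): turn R to W, flip to black, move to (4,3). |black|=9
Step 8: on BLACK (4,3): turn L to S, flip to white, move to (5,3). |black|=8
Step 9: on BLACK (5,3): turn L to E, flip to white, move to (5,4). |black|=7
Step 10: on WHITE (5,4): turn R to S, flip to black, move to (6,4). |black|=8

Answer: 8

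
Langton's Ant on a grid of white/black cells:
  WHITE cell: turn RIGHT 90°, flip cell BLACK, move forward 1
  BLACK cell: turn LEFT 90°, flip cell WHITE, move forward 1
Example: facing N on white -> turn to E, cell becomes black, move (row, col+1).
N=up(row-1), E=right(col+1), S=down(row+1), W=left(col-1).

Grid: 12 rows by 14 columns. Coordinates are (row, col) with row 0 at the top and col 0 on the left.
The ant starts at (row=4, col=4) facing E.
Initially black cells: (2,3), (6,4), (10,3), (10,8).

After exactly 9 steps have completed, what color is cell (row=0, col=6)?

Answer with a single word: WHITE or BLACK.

Step 1: on WHITE (4,4): turn R to S, flip to black, move to (5,4). |black|=5
Step 2: on WHITE (5,4): turn R to W, flip to black, move to (5,3). |black|=6
Step 3: on WHITE (5,3): turn R to N, flip to black, move to (4,3). |black|=7
Step 4: on WHITE (4,3): turn R to E, flip to black, move to (4,4). |black|=8
Step 5: on BLACK (4,4): turn L to N, flip to white, move to (3,4). |black|=7
Step 6: on WHITE (3,4): turn R to E, flip to black, move to (3,5). |black|=8
Step 7: on WHITE (3,5): turn R to S, flip to black, move to (4,5). |black|=9
Step 8: on WHITE (4,5): turn R to W, flip to black, move to (4,4). |black|=10
Step 9: on WHITE (4,4): turn R to N, flip to black, move to (3,4). |black|=11

Answer: WHITE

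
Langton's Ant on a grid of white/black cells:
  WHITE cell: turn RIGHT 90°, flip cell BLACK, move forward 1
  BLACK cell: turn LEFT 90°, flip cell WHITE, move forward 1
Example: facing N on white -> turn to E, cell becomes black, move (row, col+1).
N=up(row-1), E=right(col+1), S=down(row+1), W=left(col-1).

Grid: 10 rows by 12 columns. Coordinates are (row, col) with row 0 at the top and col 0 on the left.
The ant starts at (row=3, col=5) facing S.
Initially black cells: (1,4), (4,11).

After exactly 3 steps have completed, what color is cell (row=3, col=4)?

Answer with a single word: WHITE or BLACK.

Step 1: on WHITE (3,5): turn R to W, flip to black, move to (3,4). |black|=3
Step 2: on WHITE (3,4): turn R to N, flip to black, move to (2,4). |black|=4
Step 3: on WHITE (2,4): turn R to E, flip to black, move to (2,5). |black|=5

Answer: BLACK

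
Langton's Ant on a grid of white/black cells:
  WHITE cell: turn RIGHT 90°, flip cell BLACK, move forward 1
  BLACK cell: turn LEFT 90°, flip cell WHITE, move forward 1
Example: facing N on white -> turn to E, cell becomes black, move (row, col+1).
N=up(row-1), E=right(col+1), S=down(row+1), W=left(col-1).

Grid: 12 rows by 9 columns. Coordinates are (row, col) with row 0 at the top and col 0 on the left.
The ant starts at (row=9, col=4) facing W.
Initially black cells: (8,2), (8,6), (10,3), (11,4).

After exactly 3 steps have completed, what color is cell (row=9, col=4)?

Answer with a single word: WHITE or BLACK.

Step 1: on WHITE (9,4): turn R to N, flip to black, move to (8,4). |black|=5
Step 2: on WHITE (8,4): turn R to E, flip to black, move to (8,5). |black|=6
Step 3: on WHITE (8,5): turn R to S, flip to black, move to (9,5). |black|=7

Answer: BLACK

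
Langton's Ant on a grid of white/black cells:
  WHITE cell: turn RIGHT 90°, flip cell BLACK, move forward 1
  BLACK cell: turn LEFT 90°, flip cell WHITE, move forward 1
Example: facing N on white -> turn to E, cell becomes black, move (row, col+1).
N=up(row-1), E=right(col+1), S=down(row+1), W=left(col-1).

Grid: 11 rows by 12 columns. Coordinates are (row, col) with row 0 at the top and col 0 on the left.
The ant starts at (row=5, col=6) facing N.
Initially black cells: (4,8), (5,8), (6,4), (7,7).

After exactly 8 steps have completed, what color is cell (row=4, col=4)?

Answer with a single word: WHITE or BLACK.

Answer: WHITE

Derivation:
Step 1: on WHITE (5,6): turn R to E, flip to black, move to (5,7). |black|=5
Step 2: on WHITE (5,7): turn R to S, flip to black, move to (6,7). |black|=6
Step 3: on WHITE (6,7): turn R to W, flip to black, move to (6,6). |black|=7
Step 4: on WHITE (6,6): turn R to N, flip to black, move to (5,6). |black|=8
Step 5: on BLACK (5,6): turn L to W, flip to white, move to (5,5). |black|=7
Step 6: on WHITE (5,5): turn R to N, flip to black, move to (4,5). |black|=8
Step 7: on WHITE (4,5): turn R to E, flip to black, move to (4,6). |black|=9
Step 8: on WHITE (4,6): turn R to S, flip to black, move to (5,6). |black|=10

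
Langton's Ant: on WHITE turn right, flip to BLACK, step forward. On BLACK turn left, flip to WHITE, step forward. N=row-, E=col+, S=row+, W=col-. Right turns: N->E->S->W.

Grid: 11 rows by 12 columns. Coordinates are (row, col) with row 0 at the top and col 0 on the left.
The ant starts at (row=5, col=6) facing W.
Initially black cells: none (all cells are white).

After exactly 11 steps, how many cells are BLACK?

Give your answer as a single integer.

Step 1: on WHITE (5,6): turn R to N, flip to black, move to (4,6). |black|=1
Step 2: on WHITE (4,6): turn R to E, flip to black, move to (4,7). |black|=2
Step 3: on WHITE (4,7): turn R to S, flip to black, move to (5,7). |black|=3
Step 4: on WHITE (5,7): turn R to W, flip to black, move to (5,6). |black|=4
Step 5: on BLACK (5,6): turn L to S, flip to white, move to (6,6). |black|=3
Step 6: on WHITE (6,6): turn R to W, flip to black, move to (6,5). |black|=4
Step 7: on WHITE (6,5): turn R to N, flip to black, move to (5,5). |black|=5
Step 8: on WHITE (5,5): turn R to E, flip to black, move to (5,6). |black|=6
Step 9: on WHITE (5,6): turn R to S, flip to black, move to (6,6). |black|=7
Step 10: on BLACK (6,6): turn L to E, flip to white, move to (6,7). |black|=6
Step 11: on WHITE (6,7): turn R to S, flip to black, move to (7,7). |black|=7

Answer: 7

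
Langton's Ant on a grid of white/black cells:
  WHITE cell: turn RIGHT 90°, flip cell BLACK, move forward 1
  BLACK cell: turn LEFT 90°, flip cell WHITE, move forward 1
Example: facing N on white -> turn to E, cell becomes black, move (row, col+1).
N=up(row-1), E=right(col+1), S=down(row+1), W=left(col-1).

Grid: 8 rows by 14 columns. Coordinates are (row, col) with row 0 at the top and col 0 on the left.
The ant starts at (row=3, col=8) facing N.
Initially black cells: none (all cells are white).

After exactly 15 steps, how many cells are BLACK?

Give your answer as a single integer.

Answer: 9

Derivation:
Step 1: on WHITE (3,8): turn R to E, flip to black, move to (3,9). |black|=1
Step 2: on WHITE (3,9): turn R to S, flip to black, move to (4,9). |black|=2
Step 3: on WHITE (4,9): turn R to W, flip to black, move to (4,8). |black|=3
Step 4: on WHITE (4,8): turn R to N, flip to black, move to (3,8). |black|=4
Step 5: on BLACK (3,8): turn L to W, flip to white, move to (3,7). |black|=3
Step 6: on WHITE (3,7): turn R to N, flip to black, move to (2,7). |black|=4
Step 7: on WHITE (2,7): turn R to E, flip to black, move to (2,8). |black|=5
Step 8: on WHITE (2,8): turn R to S, flip to black, move to (3,8). |black|=6
Step 9: on WHITE (3,8): turn R to W, flip to black, move to (3,7). |black|=7
Step 10: on BLACK (3,7): turn L to S, flip to white, move to (4,7). |black|=6
Step 11: on WHITE (4,7): turn R to W, flip to black, move to (4,6). |black|=7
Step 12: on WHITE (4,6): turn R to N, flip to black, move to (3,6). |black|=8
Step 13: on WHITE (3,6): turn R to E, flip to black, move to (3,7). |black|=9
Step 14: on WHITE (3,7): turn R to S, flip to black, move to (4,7). |black|=10
Step 15: on BLACK (4,7): turn L to E, flip to white, move to (4,8). |black|=9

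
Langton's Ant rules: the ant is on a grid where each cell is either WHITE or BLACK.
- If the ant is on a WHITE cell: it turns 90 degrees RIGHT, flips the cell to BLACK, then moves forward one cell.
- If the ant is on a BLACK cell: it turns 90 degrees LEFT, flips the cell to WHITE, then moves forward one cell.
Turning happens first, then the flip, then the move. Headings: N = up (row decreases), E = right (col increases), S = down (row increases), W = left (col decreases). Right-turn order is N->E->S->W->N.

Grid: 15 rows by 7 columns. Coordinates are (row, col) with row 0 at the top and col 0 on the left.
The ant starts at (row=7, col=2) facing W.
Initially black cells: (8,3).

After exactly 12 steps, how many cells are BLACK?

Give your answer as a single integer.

Answer: 5

Derivation:
Step 1: on WHITE (7,2): turn R to N, flip to black, move to (6,2). |black|=2
Step 2: on WHITE (6,2): turn R to E, flip to black, move to (6,3). |black|=3
Step 3: on WHITE (6,3): turn R to S, flip to black, move to (7,3). |black|=4
Step 4: on WHITE (7,3): turn R to W, flip to black, move to (7,2). |black|=5
Step 5: on BLACK (7,2): turn L to S, flip to white, move to (8,2). |black|=4
Step 6: on WHITE (8,2): turn R to W, flip to black, move to (8,1). |black|=5
Step 7: on WHITE (8,1): turn R to N, flip to black, move to (7,1). |black|=6
Step 8: on WHITE (7,1): turn R to E, flip to black, move to (7,2). |black|=7
Step 9: on WHITE (7,2): turn R to S, flip to black, move to (8,2). |black|=8
Step 10: on BLACK (8,2): turn L to E, flip to white, move to (8,3). |black|=7
Step 11: on BLACK (8,3): turn L to N, flip to white, move to (7,3). |black|=6
Step 12: on BLACK (7,3): turn L to W, flip to white, move to (7,2). |black|=5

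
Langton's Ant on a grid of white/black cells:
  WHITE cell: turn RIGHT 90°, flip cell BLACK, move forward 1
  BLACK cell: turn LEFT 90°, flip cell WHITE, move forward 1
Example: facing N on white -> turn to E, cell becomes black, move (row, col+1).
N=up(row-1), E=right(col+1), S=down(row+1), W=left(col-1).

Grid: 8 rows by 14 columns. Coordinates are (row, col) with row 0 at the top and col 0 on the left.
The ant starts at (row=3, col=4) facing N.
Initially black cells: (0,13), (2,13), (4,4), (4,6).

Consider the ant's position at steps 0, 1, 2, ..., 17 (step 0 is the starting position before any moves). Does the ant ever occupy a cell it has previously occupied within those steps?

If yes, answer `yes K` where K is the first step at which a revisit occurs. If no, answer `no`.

Step 1: on WHITE (3,4): turn R to E, flip to black, move to (3,5). |black|=5 — new cell
Step 2: on WHITE (3,5): turn R to S, flip to black, move to (4,5). |black|=6 — new cell
Step 3: on WHITE (4,5): turn R to W, flip to black, move to (4,4). |black|=7 — new cell
Step 4: on BLACK (4,4): turn L to S, flip to white, move to (5,4). |black|=6 — new cell
Step 5: on WHITE (5,4): turn R to W, flip to black, move to (5,3). |black|=7 — new cell
Step 6: on WHITE (5,3): turn R to N, flip to black, move to (4,3). |black|=8 — new cell
Step 7: on WHITE (4,3): turn R to E, flip to black, move to (4,4). |black|=9 — REVISIT

Answer: yes 7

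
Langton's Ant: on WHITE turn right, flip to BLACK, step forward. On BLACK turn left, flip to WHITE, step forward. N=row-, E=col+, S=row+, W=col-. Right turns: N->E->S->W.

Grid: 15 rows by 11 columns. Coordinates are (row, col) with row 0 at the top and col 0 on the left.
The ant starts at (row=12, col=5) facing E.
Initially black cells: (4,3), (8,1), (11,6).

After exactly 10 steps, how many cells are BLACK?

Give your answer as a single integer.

Step 1: on WHITE (12,5): turn R to S, flip to black, move to (13,5). |black|=4
Step 2: on WHITE (13,5): turn R to W, flip to black, move to (13,4). |black|=5
Step 3: on WHITE (13,4): turn R to N, flip to black, move to (12,4). |black|=6
Step 4: on WHITE (12,4): turn R to E, flip to black, move to (12,5). |black|=7
Step 5: on BLACK (12,5): turn L to N, flip to white, move to (11,5). |black|=6
Step 6: on WHITE (11,5): turn R to E, flip to black, move to (11,6). |black|=7
Step 7: on BLACK (11,6): turn L to N, flip to white, move to (10,6). |black|=6
Step 8: on WHITE (10,6): turn R to E, flip to black, move to (10,7). |black|=7
Step 9: on WHITE (10,7): turn R to S, flip to black, move to (11,7). |black|=8
Step 10: on WHITE (11,7): turn R to W, flip to black, move to (11,6). |black|=9

Answer: 9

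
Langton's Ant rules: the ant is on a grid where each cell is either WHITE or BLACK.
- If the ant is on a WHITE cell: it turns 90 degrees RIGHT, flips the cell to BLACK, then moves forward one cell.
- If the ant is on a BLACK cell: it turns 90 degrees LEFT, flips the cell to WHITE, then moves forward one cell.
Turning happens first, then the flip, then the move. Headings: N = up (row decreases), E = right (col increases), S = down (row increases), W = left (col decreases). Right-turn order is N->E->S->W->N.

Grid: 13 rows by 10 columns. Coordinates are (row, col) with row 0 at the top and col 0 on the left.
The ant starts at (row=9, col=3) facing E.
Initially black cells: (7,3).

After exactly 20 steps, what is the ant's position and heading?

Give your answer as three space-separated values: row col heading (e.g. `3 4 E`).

Step 1: on WHITE (9,3): turn R to S, flip to black, move to (10,3). |black|=2
Step 2: on WHITE (10,3): turn R to W, flip to black, move to (10,2). |black|=3
Step 3: on WHITE (10,2): turn R to N, flip to black, move to (9,2). |black|=4
Step 4: on WHITE (9,2): turn R to E, flip to black, move to (9,3). |black|=5
Step 5: on BLACK (9,3): turn L to N, flip to white, move to (8,3). |black|=4
Step 6: on WHITE (8,3): turn R to E, flip to black, move to (8,4). |black|=5
Step 7: on WHITE (8,4): turn R to S, flip to black, move to (9,4). |black|=6
Step 8: on WHITE (9,4): turn R to W, flip to black, move to (9,3). |black|=7
Step 9: on WHITE (9,3): turn R to N, flip to black, move to (8,3). |black|=8
Step 10: on BLACK (8,3): turn L to W, flip to white, move to (8,2). |black|=7
Step 11: on WHITE (8,2): turn R to N, flip to black, move to (7,2). |black|=8
Step 12: on WHITE (7,2): turn R to E, flip to black, move to (7,3). |black|=9
Step 13: on BLACK (7,3): turn L to N, flip to white, move to (6,3). |black|=8
Step 14: on WHITE (6,3): turn R to E, flip to black, move to (6,4). |black|=9
Step 15: on WHITE (6,4): turn R to S, flip to black, move to (7,4). |black|=10
Step 16: on WHITE (7,4): turn R to W, flip to black, move to (7,3). |black|=11
Step 17: on WHITE (7,3): turn R to N, flip to black, move to (6,3). |black|=12
Step 18: on BLACK (6,3): turn L to W, flip to white, move to (6,2). |black|=11
Step 19: on WHITE (6,2): turn R to N, flip to black, move to (5,2). |black|=12
Step 20: on WHITE (5,2): turn R to E, flip to black, move to (5,3). |black|=13

Answer: 5 3 E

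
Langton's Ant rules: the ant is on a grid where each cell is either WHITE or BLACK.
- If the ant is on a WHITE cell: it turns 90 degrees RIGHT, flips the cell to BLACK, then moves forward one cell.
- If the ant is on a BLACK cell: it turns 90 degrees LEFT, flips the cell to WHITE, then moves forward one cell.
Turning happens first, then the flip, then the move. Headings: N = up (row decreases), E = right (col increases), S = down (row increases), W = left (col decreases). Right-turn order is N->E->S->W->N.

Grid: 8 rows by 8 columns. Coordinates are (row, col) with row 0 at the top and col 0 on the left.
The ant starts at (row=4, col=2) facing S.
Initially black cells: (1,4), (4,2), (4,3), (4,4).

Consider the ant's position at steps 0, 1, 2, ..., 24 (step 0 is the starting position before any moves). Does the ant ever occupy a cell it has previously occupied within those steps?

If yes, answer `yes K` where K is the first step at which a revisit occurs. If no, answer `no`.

Step 1: on BLACK (4,2): turn L to E, flip to white, move to (4,3). |black|=3 — new cell
Step 2: on BLACK (4,3): turn L to N, flip to white, move to (3,3). |black|=2 — new cell
Step 3: on WHITE (3,3): turn R to E, flip to black, move to (3,4). |black|=3 — new cell
Step 4: on WHITE (3,4): turn R to S, flip to black, move to (4,4). |black|=4 — new cell
Step 5: on BLACK (4,4): turn L to E, flip to white, move to (4,5). |black|=3 — new cell
Step 6: on WHITE (4,5): turn R to S, flip to black, move to (5,5). |black|=4 — new cell
Step 7: on WHITE (5,5): turn R to W, flip to black, move to (5,4). |black|=5 — new cell
Step 8: on WHITE (5,4): turn R to N, flip to black, move to (4,4). |black|=6 — REVISIT

Answer: yes 8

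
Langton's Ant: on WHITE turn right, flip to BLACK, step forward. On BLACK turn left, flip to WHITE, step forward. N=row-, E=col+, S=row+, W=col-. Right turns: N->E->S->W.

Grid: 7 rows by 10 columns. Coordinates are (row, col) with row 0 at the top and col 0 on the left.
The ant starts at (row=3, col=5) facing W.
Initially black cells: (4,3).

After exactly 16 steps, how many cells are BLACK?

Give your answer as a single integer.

Step 1: on WHITE (3,5): turn R to N, flip to black, move to (2,5). |black|=2
Step 2: on WHITE (2,5): turn R to E, flip to black, move to (2,6). |black|=3
Step 3: on WHITE (2,6): turn R to S, flip to black, move to (3,6). |black|=4
Step 4: on WHITE (3,6): turn R to W, flip to black, move to (3,5). |black|=5
Step 5: on BLACK (3,5): turn L to S, flip to white, move to (4,5). |black|=4
Step 6: on WHITE (4,5): turn R to W, flip to black, move to (4,4). |black|=5
Step 7: on WHITE (4,4): turn R to N, flip to black, move to (3,4). |black|=6
Step 8: on WHITE (3,4): turn R to E, flip to black, move to (3,5). |black|=7
Step 9: on WHITE (3,5): turn R to S, flip to black, move to (4,5). |black|=8
Step 10: on BLACK (4,5): turn L to E, flip to white, move to (4,6). |black|=7
Step 11: on WHITE (4,6): turn R to S, flip to black, move to (5,6). |black|=8
Step 12: on WHITE (5,6): turn R to W, flip to black, move to (5,5). |black|=9
Step 13: on WHITE (5,5): turn R to N, flip to black, move to (4,5). |black|=10
Step 14: on WHITE (4,5): turn R to E, flip to black, move to (4,6). |black|=11
Step 15: on BLACK (4,6): turn L to N, flip to white, move to (3,6). |black|=10
Step 16: on BLACK (3,6): turn L to W, flip to white, move to (3,5). |black|=9

Answer: 9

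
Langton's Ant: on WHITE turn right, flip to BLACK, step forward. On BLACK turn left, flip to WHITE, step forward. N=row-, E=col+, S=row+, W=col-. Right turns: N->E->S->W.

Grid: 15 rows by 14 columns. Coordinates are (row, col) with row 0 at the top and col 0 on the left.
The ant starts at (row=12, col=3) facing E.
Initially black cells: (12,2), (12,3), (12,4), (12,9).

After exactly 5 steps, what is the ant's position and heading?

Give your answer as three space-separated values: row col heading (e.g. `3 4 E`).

Answer: 13 5 S

Derivation:
Step 1: on BLACK (12,3): turn L to N, flip to white, move to (11,3). |black|=3
Step 2: on WHITE (11,3): turn R to E, flip to black, move to (11,4). |black|=4
Step 3: on WHITE (11,4): turn R to S, flip to black, move to (12,4). |black|=5
Step 4: on BLACK (12,4): turn L to E, flip to white, move to (12,5). |black|=4
Step 5: on WHITE (12,5): turn R to S, flip to black, move to (13,5). |black|=5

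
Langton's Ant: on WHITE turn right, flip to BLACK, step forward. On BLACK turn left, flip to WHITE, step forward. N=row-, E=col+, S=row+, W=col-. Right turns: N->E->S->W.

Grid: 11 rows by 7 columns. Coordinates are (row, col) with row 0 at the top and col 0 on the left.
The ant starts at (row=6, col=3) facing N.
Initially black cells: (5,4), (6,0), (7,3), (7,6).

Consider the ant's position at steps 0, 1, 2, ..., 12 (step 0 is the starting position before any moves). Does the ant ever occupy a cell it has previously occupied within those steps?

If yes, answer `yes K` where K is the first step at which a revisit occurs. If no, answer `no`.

Answer: yes 7

Derivation:
Step 1: on WHITE (6,3): turn R to E, flip to black, move to (6,4). |black|=5 — new cell
Step 2: on WHITE (6,4): turn R to S, flip to black, move to (7,4). |black|=6 — new cell
Step 3: on WHITE (7,4): turn R to W, flip to black, move to (7,3). |black|=7 — new cell
Step 4: on BLACK (7,3): turn L to S, flip to white, move to (8,3). |black|=6 — new cell
Step 5: on WHITE (8,3): turn R to W, flip to black, move to (8,2). |black|=7 — new cell
Step 6: on WHITE (8,2): turn R to N, flip to black, move to (7,2). |black|=8 — new cell
Step 7: on WHITE (7,2): turn R to E, flip to black, move to (7,3). |black|=9 — REVISIT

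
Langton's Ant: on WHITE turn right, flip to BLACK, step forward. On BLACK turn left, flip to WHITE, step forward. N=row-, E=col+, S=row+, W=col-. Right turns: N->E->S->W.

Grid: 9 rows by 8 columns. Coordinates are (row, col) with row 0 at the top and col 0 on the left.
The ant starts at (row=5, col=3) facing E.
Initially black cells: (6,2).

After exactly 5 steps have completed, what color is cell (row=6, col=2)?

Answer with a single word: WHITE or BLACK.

Step 1: on WHITE (5,3): turn R to S, flip to black, move to (6,3). |black|=2
Step 2: on WHITE (6,3): turn R to W, flip to black, move to (6,2). |black|=3
Step 3: on BLACK (6,2): turn L to S, flip to white, move to (7,2). |black|=2
Step 4: on WHITE (7,2): turn R to W, flip to black, move to (7,1). |black|=3
Step 5: on WHITE (7,1): turn R to N, flip to black, move to (6,1). |black|=4

Answer: WHITE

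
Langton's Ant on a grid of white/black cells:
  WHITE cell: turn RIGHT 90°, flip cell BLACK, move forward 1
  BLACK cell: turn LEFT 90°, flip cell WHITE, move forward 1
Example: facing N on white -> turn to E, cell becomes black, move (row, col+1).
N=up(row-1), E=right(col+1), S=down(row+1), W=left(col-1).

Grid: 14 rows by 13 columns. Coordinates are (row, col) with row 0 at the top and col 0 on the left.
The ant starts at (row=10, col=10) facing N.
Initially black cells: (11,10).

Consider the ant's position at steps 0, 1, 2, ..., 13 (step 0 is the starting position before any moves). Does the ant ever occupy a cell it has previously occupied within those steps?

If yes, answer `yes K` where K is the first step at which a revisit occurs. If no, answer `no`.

Step 1: on WHITE (10,10): turn R to E, flip to black, move to (10,11). |black|=2 — new cell
Step 2: on WHITE (10,11): turn R to S, flip to black, move to (11,11). |black|=3 — new cell
Step 3: on WHITE (11,11): turn R to W, flip to black, move to (11,10). |black|=4 — new cell
Step 4: on BLACK (11,10): turn L to S, flip to white, move to (12,10). |black|=3 — new cell
Step 5: on WHITE (12,10): turn R to W, flip to black, move to (12,9). |black|=4 — new cell
Step 6: on WHITE (12,9): turn R to N, flip to black, move to (11,9). |black|=5 — new cell
Step 7: on WHITE (11,9): turn R to E, flip to black, move to (11,10). |black|=6 — REVISIT

Answer: yes 7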